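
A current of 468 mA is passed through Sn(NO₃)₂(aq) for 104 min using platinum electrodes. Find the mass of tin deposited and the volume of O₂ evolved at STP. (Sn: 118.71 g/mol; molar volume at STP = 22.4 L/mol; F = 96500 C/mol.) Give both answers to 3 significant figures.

Q = 0.468 × 6240 = 2920 C; n(e⁻) = 2920 / 96500 = 0.03026 mol
Cathode: Sn²⁺ + 2e⁻ → Sn → n(Sn) = 0.03026/2 = 0.01513 mol → 1.80 g
Anode: 2H₂O → O₂ + 4H⁺ + 4e⁻ → n(O₂) = 0.03026/4 = 0.007565 mol → 0.169 L

1.80 g Sn; 0.169 L O₂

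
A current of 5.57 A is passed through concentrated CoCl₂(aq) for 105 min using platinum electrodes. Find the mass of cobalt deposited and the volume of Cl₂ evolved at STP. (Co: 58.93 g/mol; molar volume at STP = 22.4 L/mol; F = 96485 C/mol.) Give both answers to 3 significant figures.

10.7 g Co; 4.07 L Cl₂

Q = 5.57 × 6300 = 35090 C; n(e⁻) = 35090 / 96485 = 0.3637 mol
Cathode: Co²⁺ + 2e⁻ → Co → n(Co) = 0.3637/2 = 0.1819 mol → 10.7 g
Anode: 2Cl⁻ → Cl₂ + 2e⁻ → n(Cl₂) = 0.3637/2 = 0.1819 mol → 4.07 L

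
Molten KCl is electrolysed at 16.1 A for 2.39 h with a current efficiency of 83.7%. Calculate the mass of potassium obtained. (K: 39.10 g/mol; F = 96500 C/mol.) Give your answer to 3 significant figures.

47.0 g

Q = 16.1 × 8604 = 1.385×10^5 C
n(e⁻) = 1.385×10^5 / 96500 = 1.435 mol
K⁺ + e⁻ → K, so theoretical m(K) = 1.435 × 39.10 = 56.11 g
Actual mass = 83.7% × 56.11 = 47.0 g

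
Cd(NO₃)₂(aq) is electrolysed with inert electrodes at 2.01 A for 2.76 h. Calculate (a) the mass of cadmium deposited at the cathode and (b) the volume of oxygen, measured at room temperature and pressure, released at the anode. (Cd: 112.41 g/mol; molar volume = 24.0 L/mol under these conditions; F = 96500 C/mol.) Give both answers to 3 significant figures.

11.6 g Cd; 1.24 L O₂

Q = 2.01 × 9936 = 19970 C; n(e⁻) = 19970 / 96500 = 0.2069 mol
Cathode: Cd²⁺ + 2e⁻ → Cd → n(Cd) = 0.2069/2 = 0.1035 mol → 11.6 g
Anode: 2H₂O → O₂ + 4H⁺ + 4e⁻ → n(O₂) = 0.2069/4 = 0.05173 mol → 1.24 L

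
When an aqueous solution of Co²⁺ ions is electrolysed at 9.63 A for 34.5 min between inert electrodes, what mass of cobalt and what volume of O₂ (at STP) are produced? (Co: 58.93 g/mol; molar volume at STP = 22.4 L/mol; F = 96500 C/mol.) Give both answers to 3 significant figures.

Q = 9.63 × 2070 = 19930 C; n(e⁻) = 19930 / 96500 = 0.2065 mol
Cathode: Co²⁺ + 2e⁻ → Co → n(Co) = 0.2065/2 = 0.1033 mol → 6.09 g
Anode: 2H₂O → O₂ + 4H⁺ + 4e⁻ → n(O₂) = 0.2065/4 = 0.05163 mol → 1.16 L

6.09 g Co; 1.16 L O₂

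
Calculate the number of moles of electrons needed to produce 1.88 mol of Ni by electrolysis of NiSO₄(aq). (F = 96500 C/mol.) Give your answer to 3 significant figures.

Ni²⁺ + 2e⁻ → Ni, so n(e⁻) = 2 × 1.88 = 3.760 mol

3.76 mol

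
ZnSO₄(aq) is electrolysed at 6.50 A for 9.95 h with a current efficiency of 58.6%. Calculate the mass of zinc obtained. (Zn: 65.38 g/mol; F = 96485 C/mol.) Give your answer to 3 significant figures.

46.2 g

Q = 6.50 × 35820 = 2.328×10^5 C
n(e⁻) = 2.328×10^5 / 96485 = 2.413 mol
Zn²⁺ + 2e⁻ → Zn, so theoretical m(Zn) = 1.207 × 65.38 = 78.91 g
Actual mass = 58.6% × 78.91 = 46.2 g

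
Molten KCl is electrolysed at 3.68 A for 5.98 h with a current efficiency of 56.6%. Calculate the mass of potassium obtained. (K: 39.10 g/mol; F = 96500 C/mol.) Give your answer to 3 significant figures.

18.2 g

Q = 3.68 × 21528 = 79220 C
n(e⁻) = 79220 / 96500 = 0.8209 mol
K⁺ + e⁻ → K, so theoretical m(K) = 0.8209 × 39.10 = 32.10 g
Actual mass = 56.6% × 32.10 = 18.2 g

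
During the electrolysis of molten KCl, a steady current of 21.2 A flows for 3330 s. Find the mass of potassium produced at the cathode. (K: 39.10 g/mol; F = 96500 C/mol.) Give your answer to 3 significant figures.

28.6 g

Charge passed = 21.2 × 3330 = 70600 C
n(e⁻) = 70600 / 96500 = 0.7316 mol
K⁺ + e⁻ → K, so n(K) = 0.7316 mol
m = 0.7316 × 39.10 = 28.6 g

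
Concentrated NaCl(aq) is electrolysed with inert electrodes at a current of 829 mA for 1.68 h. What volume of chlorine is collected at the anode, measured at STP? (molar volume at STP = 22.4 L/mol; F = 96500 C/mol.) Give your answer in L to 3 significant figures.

0.582 L

Q = It = 0.829 × 6048 = 5014 C
Moles of electrons = 5014 / 96500 = 0.05196 mol
2Cl⁻ → Cl₂ + 2e⁻, so n(Cl₂) = 0.05196 / 2 = 0.02598 mol
V = 0.02598 × 22.4 = 0.5820 L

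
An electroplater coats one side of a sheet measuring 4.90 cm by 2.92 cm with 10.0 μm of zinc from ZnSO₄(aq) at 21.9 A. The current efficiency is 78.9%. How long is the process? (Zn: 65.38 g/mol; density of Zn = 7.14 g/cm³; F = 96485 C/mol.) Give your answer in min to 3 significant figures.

Plated area = 4.90 × 2.92 = 14.31 cm²
Volume = 14.31 × 10.0×10⁻⁴ cm = 0.01431 cm³
m(Zn) = 0.01431 × 7.14 = 0.1022 g
n(Zn) = 0.1022 / 65.38 = 0.001563 mol; n(e⁻) = 2 × 0.001563 = 0.003126 mol
Q = 0.003126 × 96485 / 0.789 = 382.3 C
t = 382.3 / 21.9 = 17.46 s = 0.291 min

0.291 min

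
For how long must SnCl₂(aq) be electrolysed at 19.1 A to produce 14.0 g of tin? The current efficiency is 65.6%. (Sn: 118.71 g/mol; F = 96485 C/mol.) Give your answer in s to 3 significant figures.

1820 s

n(Sn) = 14.0 / 118.71 = 0.1179 mol
Sn²⁺ + 2e⁻ → Sn, so n(e⁻) = 2 × 0.1179 = 0.2358 mol
Q = 0.2358 × 96485 / 0.656 = 34680 C
t = Q / I = 34680 / 19.1 = 1816 s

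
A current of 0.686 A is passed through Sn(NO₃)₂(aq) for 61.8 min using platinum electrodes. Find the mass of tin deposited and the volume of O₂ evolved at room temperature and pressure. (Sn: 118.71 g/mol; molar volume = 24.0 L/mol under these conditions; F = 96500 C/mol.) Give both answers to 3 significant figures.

Q = 0.686 × 3708 = 2544 C; n(e⁻) = 2544 / 96500 = 0.02636 mol
Cathode: Sn²⁺ + 2e⁻ → Sn → n(Sn) = 0.02636/2 = 0.01318 mol → 1.56 g
Anode: 2H₂O → O₂ + 4H⁺ + 4e⁻ → n(O₂) = 0.02636/4 = 0.006590 mol → 0.158 L

1.56 g Sn; 0.158 L O₂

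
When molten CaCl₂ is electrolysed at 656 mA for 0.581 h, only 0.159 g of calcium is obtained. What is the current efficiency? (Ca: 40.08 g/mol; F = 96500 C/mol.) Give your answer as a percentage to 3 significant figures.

Q = 0.656 × 2091.6 = 1372 C
n(e⁻) = 1372 / 96500 = 0.01422 mol
Ca²⁺ + 2e⁻ → Ca, so theoretical n(Ca) = 0.007110 mol → 0.2850 g
Efficiency = 0.159 / 0.2850 = 0.5579 = 55.8%

55.8%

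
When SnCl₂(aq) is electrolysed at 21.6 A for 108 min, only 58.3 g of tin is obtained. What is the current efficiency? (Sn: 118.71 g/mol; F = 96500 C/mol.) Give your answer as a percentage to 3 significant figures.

67.7%

Q = 21.6 × 6480 = 1.400×10^5 C
n(e⁻) = 1.400×10^5 / 96500 = 1.451 mol
Sn²⁺ + 2e⁻ → Sn, so theoretical n(Sn) = 0.7255 mol → 86.12 g
Efficiency = 58.3 / 86.12 = 0.6770 = 67.7%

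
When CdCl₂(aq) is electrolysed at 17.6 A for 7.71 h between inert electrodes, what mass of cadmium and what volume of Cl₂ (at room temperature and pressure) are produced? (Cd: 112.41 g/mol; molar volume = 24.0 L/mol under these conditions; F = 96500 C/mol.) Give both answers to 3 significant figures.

Q = 17.6 × 27756 = 4.885×10^5 C; n(e⁻) = 4.885×10^5 / 96500 = 5.062 mol
Cathode: Cd²⁺ + 2e⁻ → Cd → n(Cd) = 5.062/2 = 2.531 mol → 285 g
Anode: 2Cl⁻ → Cl₂ + 2e⁻ → n(Cl₂) = 5.062/2 = 2.531 mol → 60.7 L

285 g Cd; 60.7 L Cl₂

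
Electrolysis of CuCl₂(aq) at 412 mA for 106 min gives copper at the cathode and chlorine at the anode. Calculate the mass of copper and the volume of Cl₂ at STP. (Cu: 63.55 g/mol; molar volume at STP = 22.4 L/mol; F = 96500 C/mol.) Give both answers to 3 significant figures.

0.863 g Cu; 0.304 L Cl₂

Q = 0.412 × 6360 = 2620 C; n(e⁻) = 2620 / 96500 = 0.02715 mol
Cathode: Cu²⁺ + 2e⁻ → Cu → n(Cu) = 0.02715/2 = 0.01358 mol → 0.863 g
Anode: 2Cl⁻ → Cl₂ + 2e⁻ → n(Cl₂) = 0.02715/2 = 0.01358 mol → 0.304 L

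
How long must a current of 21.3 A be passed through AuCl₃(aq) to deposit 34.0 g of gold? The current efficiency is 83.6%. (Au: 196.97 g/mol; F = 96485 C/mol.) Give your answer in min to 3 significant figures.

n(Au) = 34.0 / 196.97 = 0.1726 mol
Au³⁺ + 3e⁻ → Au, so n(e⁻) = 3 × 0.1726 = 0.5178 mol
Q = 0.5178 × 96485 / 0.836 = 59760 C
t = Q / I = 59760 / 21.3 = 2806 s = 46.8 min

46.8 min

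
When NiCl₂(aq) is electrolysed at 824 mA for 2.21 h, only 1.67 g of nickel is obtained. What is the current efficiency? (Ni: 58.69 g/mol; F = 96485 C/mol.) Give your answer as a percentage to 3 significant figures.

Q = 0.824 × 7956 = 6556 C
n(e⁻) = 6556 / 96485 = 0.06795 mol
Ni²⁺ + 2e⁻ → Ni, so theoretical n(Ni) = 0.03398 mol → 1.994 g
Efficiency = 1.67 / 1.994 = 0.8375 = 83.8%

83.8%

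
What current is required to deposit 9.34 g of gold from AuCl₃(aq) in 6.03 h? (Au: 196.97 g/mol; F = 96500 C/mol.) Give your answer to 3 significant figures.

0.632 A

n(Au) = 9.34 / 196.97 = 0.04742 mol
Au³⁺ + 3e⁻ → Au, so n(e⁻) = 3 × 0.04742 = 0.1423 mol
Q = 0.1423 × 96500 = 13730 C
I = Q / t = 13730 / 21708 s = 0.632 A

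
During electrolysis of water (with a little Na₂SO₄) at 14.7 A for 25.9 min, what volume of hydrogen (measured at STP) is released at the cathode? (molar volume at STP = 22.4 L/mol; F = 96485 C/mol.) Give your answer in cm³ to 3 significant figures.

Q = It = 14.7 × 1554 = 22840 C
n(e⁻) = 22840 / 96485 = 0.2367 mol
2H⁺ + 2e⁻ → H₂, so n(H₂) = 0.2367 / 2 = 0.1184 mol
V = 0.1184 × 22.4 = 2.652 L
= 2650 cm³

2650 cm³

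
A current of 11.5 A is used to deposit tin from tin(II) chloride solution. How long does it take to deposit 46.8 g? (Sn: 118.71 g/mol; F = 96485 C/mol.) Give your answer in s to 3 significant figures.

n(Sn) = 46.8 / 118.71 = 0.3942 mol
Sn²⁺ + 2e⁻ → Sn, so n(e⁻) = 2 × 0.3942 = 0.7884 mol
Q = 0.7884 × 96485 = 76070 C
t = Q / I = 76070 / 11.5 = 6615 s

6620 s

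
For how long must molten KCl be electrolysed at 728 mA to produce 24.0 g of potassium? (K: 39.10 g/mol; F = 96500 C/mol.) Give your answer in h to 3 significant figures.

n(K) = 24.0 / 39.10 = 0.6138 mol
K⁺ + e⁻ → K, so n(e⁻) = 0.6138 mol
Q = 0.6138 × 96500 = 59230 C
t = Q / I = 59230 / 0.728 = 81360 s = 22.6 h

22.6 h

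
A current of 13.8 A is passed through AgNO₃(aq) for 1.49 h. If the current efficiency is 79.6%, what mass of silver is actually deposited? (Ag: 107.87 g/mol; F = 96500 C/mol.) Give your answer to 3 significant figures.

65.9 g

Q = 13.8 × 5364 = 74020 C
n(e⁻) = 74020 / 96500 = 0.7670 mol
Ag⁺ + e⁻ → Ag, so theoretical m(Ag) = 0.7670 × 107.87 = 82.74 g
Actual mass = 79.6% × 82.74 = 65.9 g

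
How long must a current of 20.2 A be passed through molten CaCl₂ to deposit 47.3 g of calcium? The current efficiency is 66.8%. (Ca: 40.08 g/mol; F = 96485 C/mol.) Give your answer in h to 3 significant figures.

n(Ca) = 47.3 / 40.08 = 1.180 mol
Ca²⁺ + 2e⁻ → Ca, so n(e⁻) = 2 × 1.180 = 2.360 mol
Q = 2.360 × 96485 / 0.668 = 3.409×10^5 C
t = Q / I = 3.409×10^5 / 20.2 = 16880 s = 4.69 h

4.69 h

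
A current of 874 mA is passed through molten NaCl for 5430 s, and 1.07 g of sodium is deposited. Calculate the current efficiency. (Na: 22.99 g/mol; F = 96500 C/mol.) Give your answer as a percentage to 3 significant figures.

94.6%

Q = 0.874 × 5430 = 4746 C
n(e⁻) = 4746 / 96500 = 0.04918 mol
Na⁺ + e⁻ → Na, so theoretical n(Na) = 0.04918 mol → 1.131 g
Efficiency = 1.07 / 1.131 = 0.9461 = 94.6%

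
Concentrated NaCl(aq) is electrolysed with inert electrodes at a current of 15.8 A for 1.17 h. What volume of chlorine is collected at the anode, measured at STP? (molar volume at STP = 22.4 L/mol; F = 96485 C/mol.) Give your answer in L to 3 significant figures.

Charge passed = 15.8 × 4212 = 66550 C
Moles of electrons = 66550 / 96485 = 0.6897 mol
2Cl⁻ → Cl₂ + 2e⁻, so n(Cl₂) = 0.6897 / 2 = 0.3449 mol
V = 0.3449 × 22.4 = 7.726 L

7.73 L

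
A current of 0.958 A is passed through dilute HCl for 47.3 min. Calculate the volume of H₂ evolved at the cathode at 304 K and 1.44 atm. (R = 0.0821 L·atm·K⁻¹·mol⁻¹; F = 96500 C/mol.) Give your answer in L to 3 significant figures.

0.244 L

Q = 0.958 A × 2838 s = 2719 C
Moles of electrons = 2719 / 96500 = 0.02818 mol
2H⁺ + 2e⁻ → H₂, so n(H₂) = 0.02818 / 2 = 0.01409 mol
V = nRT/P = 0.01409 × 0.0821 × 304 / 1.44 = 0.2442 L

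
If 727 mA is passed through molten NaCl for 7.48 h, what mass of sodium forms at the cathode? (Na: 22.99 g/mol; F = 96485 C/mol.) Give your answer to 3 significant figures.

4.66 g

Q = It = 0.727 × 26928 = 19580 C
n(e⁻) = 19580 / 96485 = 0.2029 mol
Na⁺ + e⁻ → Na, so n(Na) = 0.2029 mol
m = 0.2029 × 22.99 = 4.66 g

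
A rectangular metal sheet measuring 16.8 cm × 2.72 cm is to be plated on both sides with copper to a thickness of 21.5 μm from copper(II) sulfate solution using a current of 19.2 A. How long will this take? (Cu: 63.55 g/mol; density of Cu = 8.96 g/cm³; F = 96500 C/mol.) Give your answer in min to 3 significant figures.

Plated area = 2 × 16.8 × 2.72 = 91.39 cm²
Volume = 91.39 × 21.5×10⁻⁴ cm = 0.1965 cm³
m(Cu) = 0.1965 × 8.96 = 1.761 g
n(Cu) = 1.761 / 63.55 = 0.02771 mol; n(e⁻) = 2 × 0.02771 = 0.05542 mol
Q = 0.05542 × 96500 = 5348 C
t = 5348 / 19.2 = 278.5 s = 4.64 min

4.64 min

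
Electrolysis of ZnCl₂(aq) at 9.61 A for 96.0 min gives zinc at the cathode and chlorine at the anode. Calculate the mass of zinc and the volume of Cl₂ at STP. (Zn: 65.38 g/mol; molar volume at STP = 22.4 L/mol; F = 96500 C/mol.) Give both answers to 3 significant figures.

Q = 9.61 × 5760 = 55350 C; n(e⁻) = 55350 / 96500 = 0.5736 mol
Cathode: Zn²⁺ + 2e⁻ → Zn → n(Zn) = 0.5736/2 = 0.2868 mol → 18.8 g
Anode: 2Cl⁻ → Cl₂ + 2e⁻ → n(Cl₂) = 0.5736/2 = 0.2868 mol → 6.42 L

18.8 g Zn; 6.42 L Cl₂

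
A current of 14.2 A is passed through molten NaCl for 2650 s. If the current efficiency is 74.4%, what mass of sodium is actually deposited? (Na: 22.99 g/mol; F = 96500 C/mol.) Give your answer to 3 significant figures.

Q = 14.2 × 2650 = 37630 C
n(e⁻) = 37630 / 96500 = 0.3899 mol
Na⁺ + e⁻ → Na, so theoretical m(Na) = 0.3899 × 22.99 = 8.964 g
Actual mass = 74.4% × 8.964 = 6.67 g

6.67 g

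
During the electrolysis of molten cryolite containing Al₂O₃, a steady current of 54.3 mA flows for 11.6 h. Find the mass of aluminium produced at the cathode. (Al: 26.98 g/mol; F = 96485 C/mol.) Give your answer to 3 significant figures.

0.211 g

Q = It = 0.0543 × 41760 = 2268 C
n(e⁻) = 2268 / 96485 = 0.02351 mol
Al³⁺ + 3e⁻ → Al, so n(Al) = 0.02351 / 3 = 0.007837 mol
m = 0.007837 × 26.98 = 0.211 g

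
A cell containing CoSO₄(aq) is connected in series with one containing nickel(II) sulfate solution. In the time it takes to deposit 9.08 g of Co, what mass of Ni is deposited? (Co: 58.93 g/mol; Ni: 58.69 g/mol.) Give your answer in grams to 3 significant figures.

9.04 g

n(Co) = 9.08 / 58.93 = 0.1541 mol
Co²⁺ + 2e⁻ → Co, so n(e⁻) = 2 × 0.1541 = 0.3082 mol
Same current for the same time ⇒ same n(e⁻) = 0.3082 mol in both cells.
Ni²⁺ + 2e⁻ → Ni, so n(Ni) = 0.3082 / 2 = 0.1541 mol
m(Ni) = 0.1541 × 58.69 = 9.04 g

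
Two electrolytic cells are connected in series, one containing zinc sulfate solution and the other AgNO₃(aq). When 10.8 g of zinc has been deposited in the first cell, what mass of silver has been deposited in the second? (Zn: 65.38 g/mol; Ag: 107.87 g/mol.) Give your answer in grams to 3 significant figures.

35.6 g

n(Zn) = 10.8 / 65.38 = 0.1652 mol
Zn²⁺ + 2e⁻ → Zn, so n(e⁻) = 2 × 0.1652 = 0.3304 mol
In series, the same 0.3304 mol of electrons flows through the second cell.
Ag⁺ + e⁻ → Ag, so n(Ag) = 0.3304 mol
m(Ag) = 0.3304 × 107.87 = 35.6 g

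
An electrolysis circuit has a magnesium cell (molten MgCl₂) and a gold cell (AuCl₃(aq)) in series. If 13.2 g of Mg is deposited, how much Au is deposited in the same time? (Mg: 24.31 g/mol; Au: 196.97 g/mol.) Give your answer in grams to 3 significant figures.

n(Mg) = 13.2 / 24.31 = 0.5430 mol
Mg²⁺ + 2e⁻ → Mg, so n(e⁻) = 2 × 0.5430 = 1.086 mol
In series, the same 1.086 mol of electrons flows through the second cell.
Au³⁺ + 3e⁻ → Au, so n(Au) = 1.086 / 3 = 0.3620 mol
m(Au) = 0.3620 × 196.97 = 71.3 g

71.3 g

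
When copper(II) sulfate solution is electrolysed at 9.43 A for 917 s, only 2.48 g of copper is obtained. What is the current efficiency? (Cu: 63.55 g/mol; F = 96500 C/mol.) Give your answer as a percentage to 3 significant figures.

Q = 9.43 × 917 = 8647 C
n(e⁻) = 8647 / 96500 = 0.08961 mol
Cu²⁺ + 2e⁻ → Cu, so theoretical n(Cu) = 0.04481 mol → 2.848 g
Efficiency = 2.48 / 2.848 = 0.8708 = 87.1%

87.1%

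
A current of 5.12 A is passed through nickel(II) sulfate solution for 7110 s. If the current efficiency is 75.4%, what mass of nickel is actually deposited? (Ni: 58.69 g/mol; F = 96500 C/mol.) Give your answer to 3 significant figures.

Q = 5.12 × 7110 = 36400 C
n(e⁻) = 36400 / 96500 = 0.3772 mol
Ni²⁺ + 2e⁻ → Ni, so theoretical m(Ni) = 0.1886 × 58.69 = 11.07 g
Actual mass = 75.4% × 11.07 = 8.35 g

8.35 g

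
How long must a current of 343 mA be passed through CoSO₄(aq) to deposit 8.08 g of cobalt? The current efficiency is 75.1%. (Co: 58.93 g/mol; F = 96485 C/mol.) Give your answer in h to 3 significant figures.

n(Co) = 8.08 / 58.93 = 0.1371 mol
Co²⁺ + 2e⁻ → Co, so n(e⁻) = 2 × 0.1371 = 0.2742 mol
Q = 0.2742 × 96485 / 0.751 = 35230 C
t = Q / I = 35230 / 0.343 = 1.027×10^5 s = 28.5 h

28.5 h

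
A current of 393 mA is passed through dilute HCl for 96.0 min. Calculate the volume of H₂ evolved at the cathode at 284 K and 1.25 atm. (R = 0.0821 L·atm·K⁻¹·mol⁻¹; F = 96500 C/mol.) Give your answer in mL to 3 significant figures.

219 mL

Q = It = 0.393 × 5760 = 2264 C
n(e⁻) = Q/F = 2264/96500 = 0.02346 mol
2H⁺ + 2e⁻ → H₂, so n(H₂) = 0.02346 / 2 = 0.01173 mol
V = nRT/P = 0.01173 × 0.0821 × 284 / 1.25 = 0.2188 L
= 219 mL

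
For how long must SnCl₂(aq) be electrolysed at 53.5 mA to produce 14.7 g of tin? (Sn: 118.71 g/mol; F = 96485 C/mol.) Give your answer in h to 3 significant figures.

124 h

n(Sn) = 14.7 / 118.71 = 0.1238 mol
Sn²⁺ + 2e⁻ → Sn, so n(e⁻) = 2 × 0.1238 = 0.2476 mol
Q = 0.2476 × 96485 = 23890 C
t = Q / I = 23890 / 0.0535 = 4.465×10^5 s = 124 h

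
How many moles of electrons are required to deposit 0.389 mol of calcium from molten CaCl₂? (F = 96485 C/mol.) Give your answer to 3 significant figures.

Ca²⁺ + 2e⁻ → Ca, so n(e⁻) = 2 × 0.389 = 0.7780 mol

0.778 mol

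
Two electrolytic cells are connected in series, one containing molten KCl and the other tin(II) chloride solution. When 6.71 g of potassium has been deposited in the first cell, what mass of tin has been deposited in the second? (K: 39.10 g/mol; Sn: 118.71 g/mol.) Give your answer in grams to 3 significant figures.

10.2 g

n(K) = 6.71 / 39.10 = 0.1716 mol
K⁺ + e⁻ → K, so n(e⁻) = 0.1716 mol
The cells are in series, so the same charge (and hence the same n(e⁻) = 0.1716 mol) passes through both.
Sn²⁺ + 2e⁻ → Sn, so n(Sn) = 0.1716 / 2 = 0.08580 mol
m(Sn) = 0.08580 × 118.71 = 10.2 g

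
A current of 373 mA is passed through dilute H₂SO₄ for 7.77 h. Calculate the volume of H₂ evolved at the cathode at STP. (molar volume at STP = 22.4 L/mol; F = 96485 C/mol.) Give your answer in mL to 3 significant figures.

Charge passed = 0.373 × 27972 = 10430 C
n(e⁻) = 10430 / 96485 = 0.1081 mol
2H⁺ + 2e⁻ → H₂, so n(H₂) = 0.1081 / 2 = 0.05405 mol
V = 0.05405 × 22.4 = 1.211 L
= 1210 mL

1210 mL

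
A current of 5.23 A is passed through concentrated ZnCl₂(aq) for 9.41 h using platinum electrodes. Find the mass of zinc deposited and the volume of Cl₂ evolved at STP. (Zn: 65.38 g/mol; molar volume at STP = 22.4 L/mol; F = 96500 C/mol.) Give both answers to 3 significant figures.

Q = 5.23 × 33876 = 1.772×10^5 C; n(e⁻) = 1.772×10^5 / 96500 = 1.836 mol
Cathode: Zn²⁺ + 2e⁻ → Zn → n(Zn) = 1.836/2 = 0.9180 mol → 60.0 g
Anode: 2Cl⁻ → Cl₂ + 2e⁻ → n(Cl₂) = 1.836/2 = 0.9180 mol → 20.6 L

60.0 g Zn; 20.6 L Cl₂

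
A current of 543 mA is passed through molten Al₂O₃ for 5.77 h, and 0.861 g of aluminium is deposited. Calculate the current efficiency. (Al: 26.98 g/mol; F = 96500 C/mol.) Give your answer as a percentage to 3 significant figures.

81.9%

Q = 0.543 × 20772 = 11280 C
n(e⁻) = 11280 / 96500 = 0.1169 mol
Al³⁺ + 3e⁻ → Al, so theoretical n(Al) = 0.03897 mol → 1.051 g
Efficiency = 0.861 / 1.051 = 0.8192 = 81.9%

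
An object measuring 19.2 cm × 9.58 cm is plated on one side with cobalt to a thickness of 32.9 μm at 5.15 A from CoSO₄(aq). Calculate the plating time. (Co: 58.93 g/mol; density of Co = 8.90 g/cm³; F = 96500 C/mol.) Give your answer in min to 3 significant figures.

57.1 min

Plated area = 19.2 × 9.58 = 183.9 cm²
Volume = 183.9 × 32.9×10⁻⁴ cm = 0.6050 cm³
m(Co) = 0.6050 × 8.90 = 5.385 g
n(Co) = 5.385 / 58.93 = 0.09138 mol; n(e⁻) = 2 × 0.09138 = 0.1828 mol
Q = 0.1828 × 96500 = 17640 C
t = 17640 / 5.15 = 3425 s = 57.1 min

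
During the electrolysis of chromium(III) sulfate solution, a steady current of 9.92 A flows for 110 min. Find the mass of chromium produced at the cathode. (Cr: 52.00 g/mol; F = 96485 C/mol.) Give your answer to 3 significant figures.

Q = It = 9.92 × 6600 = 65470 C
n(e⁻) = Q/F = 65470/96485 = 0.6786 mol
Cr³⁺ + 3e⁻ → Cr, so n(Cr) = 0.6786 / 3 = 0.2262 mol
m = 0.2262 × 52.00 = 11.8 g

11.8 g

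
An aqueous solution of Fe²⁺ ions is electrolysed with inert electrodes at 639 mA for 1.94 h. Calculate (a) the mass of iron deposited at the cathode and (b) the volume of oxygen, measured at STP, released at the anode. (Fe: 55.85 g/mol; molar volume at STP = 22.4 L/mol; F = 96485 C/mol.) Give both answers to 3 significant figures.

Q = 0.639 × 6984 = 4463 C; n(e⁻) = 4463 / 96485 = 0.04626 mol
Cathode: Fe²⁺ + 2e⁻ → Fe → n(Fe) = 0.04626/2 = 0.02313 mol → 1.29 g
Anode: 2H₂O → O₂ + 4H⁺ + 4e⁻ → n(O₂) = 0.04626/4 = 0.01157 mol → 0.259 L

1.29 g Fe; 0.259 L O₂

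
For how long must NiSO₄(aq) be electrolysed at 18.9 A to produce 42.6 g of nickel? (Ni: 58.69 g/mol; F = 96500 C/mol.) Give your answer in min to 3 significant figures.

n(Ni) = 42.6 / 58.69 = 0.7258 mol
Ni²⁺ + 2e⁻ → Ni, so n(e⁻) = 2 × 0.7258 = 1.452 mol
Q = 1.452 × 96500 = 1.401×10^5 C
t = Q / I = 1.401×10^5 / 18.9 = 7413 s = 124 min

124 min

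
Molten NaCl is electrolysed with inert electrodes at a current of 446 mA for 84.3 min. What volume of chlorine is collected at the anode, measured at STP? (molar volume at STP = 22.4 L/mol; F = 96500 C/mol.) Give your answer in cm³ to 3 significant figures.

262 cm³

Charge passed = 0.446 × 5058 = 2256 C
n(e⁻) = Q/F = 2256/96500 = 0.02338 mol
2Cl⁻ → Cl₂ + 2e⁻, so n(Cl₂) = 0.02338 / 2 = 0.01169 mol
V = 0.01169 × 22.4 = 0.2619 L
= 262 cm³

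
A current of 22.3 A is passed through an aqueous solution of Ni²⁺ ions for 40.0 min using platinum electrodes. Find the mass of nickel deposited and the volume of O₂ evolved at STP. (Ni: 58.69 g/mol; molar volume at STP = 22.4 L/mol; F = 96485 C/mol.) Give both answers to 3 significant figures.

16.3 g Ni; 3.11 L O₂

Q = 22.3 × 2400 = 53520 C; n(e⁻) = 53520 / 96485 = 0.5547 mol
Cathode: Ni²⁺ + 2e⁻ → Ni → n(Ni) = 0.5547/2 = 0.2774 mol → 16.3 g
Anode: 2H₂O → O₂ + 4H⁺ + 4e⁻ → n(O₂) = 0.5547/4 = 0.1387 mol → 3.11 L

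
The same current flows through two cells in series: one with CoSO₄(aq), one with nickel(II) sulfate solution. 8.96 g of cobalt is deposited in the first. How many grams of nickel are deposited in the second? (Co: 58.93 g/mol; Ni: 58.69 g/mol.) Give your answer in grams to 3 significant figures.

n(Co) = 8.96 / 58.93 = 0.1520 mol
Co²⁺ + 2e⁻ → Co, so n(e⁻) = 2 × 0.1520 = 0.3040 mol
Same current for the same time ⇒ same n(e⁻) = 0.3040 mol in both cells.
Ni²⁺ + 2e⁻ → Ni, so n(Ni) = 0.3040 / 2 = 0.1520 mol
m(Ni) = 0.1520 × 58.69 = 8.92 g

8.92 g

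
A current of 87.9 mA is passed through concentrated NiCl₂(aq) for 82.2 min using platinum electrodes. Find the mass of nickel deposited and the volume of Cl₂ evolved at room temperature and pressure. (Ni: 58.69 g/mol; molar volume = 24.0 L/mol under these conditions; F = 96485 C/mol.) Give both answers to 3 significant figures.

0.132 g Ni; 0.0539 L Cl₂

Q = 0.0879 × 4932 = 433.5 C; n(e⁻) = 433.5 / 96485 = 0.004493 mol
Cathode: Ni²⁺ + 2e⁻ → Ni → n(Ni) = 0.004493/2 = 0.002247 mol → 0.132 g
Anode: 2Cl⁻ → Cl₂ + 2e⁻ → n(Cl₂) = 0.004493/2 = 0.002247 mol → 0.0539 L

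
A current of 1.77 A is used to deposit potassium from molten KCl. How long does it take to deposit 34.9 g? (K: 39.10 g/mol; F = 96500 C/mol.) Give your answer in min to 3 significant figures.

811 min

n(K) = 34.9 / 39.10 = 0.8926 mol
K⁺ + e⁻ → K, so n(e⁻) = 0.8926 mol
Q = 0.8926 × 96500 = 86140 C
t = Q / I = 86140 / 1.77 = 48670 s = 811 min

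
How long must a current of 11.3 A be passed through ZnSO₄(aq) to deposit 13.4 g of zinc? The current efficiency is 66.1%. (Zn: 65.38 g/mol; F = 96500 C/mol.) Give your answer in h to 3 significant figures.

n(Zn) = 13.4 / 65.38 = 0.2050 mol
Zn²⁺ + 2e⁻ → Zn, so n(e⁻) = 2 × 0.2050 = 0.4100 mol
Q = 0.4100 × 96500 / 0.661 = 59860 C
t = Q / I = 59860 / 11.3 = 5297 s = 1.47 h

1.47 h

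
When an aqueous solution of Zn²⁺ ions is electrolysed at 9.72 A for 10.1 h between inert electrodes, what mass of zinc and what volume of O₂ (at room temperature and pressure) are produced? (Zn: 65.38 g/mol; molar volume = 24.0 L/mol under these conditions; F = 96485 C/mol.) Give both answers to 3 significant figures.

120 g Zn; 22.0 L O₂

Q = 9.72 × 36360 = 3.534×10^5 C; n(e⁻) = 3.534×10^5 / 96485 = 3.663 mol
Cathode: Zn²⁺ + 2e⁻ → Zn → n(Zn) = 3.663/2 = 1.832 mol → 120 g
Anode: 2H₂O → O₂ + 4H⁺ + 4e⁻ → n(O₂) = 3.663/4 = 0.9158 mol → 22.0 L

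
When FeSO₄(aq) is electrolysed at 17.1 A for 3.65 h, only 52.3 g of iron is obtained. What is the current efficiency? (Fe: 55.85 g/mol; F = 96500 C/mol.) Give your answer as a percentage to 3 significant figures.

80.4%

Q = 17.1 × 13140 = 2.247×10^5 C
n(e⁻) = 2.247×10^5 / 96500 = 2.328 mol
Fe²⁺ + 2e⁻ → Fe, so theoretical n(Fe) = 1.164 mol → 65.01 g
Efficiency = 52.3 / 65.01 = 0.8045 = 80.4%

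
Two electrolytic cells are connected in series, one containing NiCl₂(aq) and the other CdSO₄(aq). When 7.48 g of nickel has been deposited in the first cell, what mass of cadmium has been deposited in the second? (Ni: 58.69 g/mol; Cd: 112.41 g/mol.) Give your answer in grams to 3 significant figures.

n(Ni) = 7.48 / 58.69 = 0.1274 mol
Ni²⁺ + 2e⁻ → Ni, so n(e⁻) = 2 × 0.1274 = 0.2548 mol
In series, the same 0.2548 mol of electrons flows through the second cell.
Cd²⁺ + 2e⁻ → Cd, so n(Cd) = 0.2548 / 2 = 0.1274 mol
m(Cd) = 0.1274 × 112.41 = 14.3 g

14.3 g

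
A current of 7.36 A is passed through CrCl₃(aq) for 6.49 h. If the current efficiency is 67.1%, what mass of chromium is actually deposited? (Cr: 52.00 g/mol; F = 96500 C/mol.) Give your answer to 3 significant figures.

20.7 g

Q = 7.36 × 23364 = 1.720×10^5 C
n(e⁻) = 1.720×10^5 / 96500 = 1.782 mol
Cr³⁺ + 3e⁻ → Cr, so theoretical m(Cr) = 0.5940 × 52.00 = 30.89 g
Actual mass = 67.1% × 30.89 = 20.7 g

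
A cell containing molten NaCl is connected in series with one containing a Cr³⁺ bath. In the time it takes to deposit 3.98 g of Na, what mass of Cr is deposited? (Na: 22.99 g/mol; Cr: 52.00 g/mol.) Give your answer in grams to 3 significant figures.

n(Na) = 3.98 / 22.99 = 0.1731 mol
Na⁺ + e⁻ → Na, so n(e⁻) = 0.1731 mol
The cells are in series, so the same charge (and hence the same n(e⁻) = 0.1731 mol) passes through both.
Cr³⁺ + 3e⁻ → Cr, so n(Cr) = 0.1731 / 3 = 0.05770 mol
m(Cr) = 0.05770 × 52.00 = 3.00 g

3.00 g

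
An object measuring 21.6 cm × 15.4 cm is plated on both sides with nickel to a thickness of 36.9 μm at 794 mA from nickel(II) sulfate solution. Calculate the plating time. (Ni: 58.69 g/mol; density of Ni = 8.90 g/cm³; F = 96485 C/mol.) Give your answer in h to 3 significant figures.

25.1 h

Plated area = 2 × 21.6 × 15.4 = 665.3 cm²
Volume = 665.3 × 36.9×10⁻⁴ cm = 2.455 cm³
m(Ni) = 2.455 × 8.90 = 21.85 g
n(Ni) = 21.85 / 58.69 = 0.3723 mol; n(e⁻) = 2 × 0.3723 = 0.7446 mol
Q = 0.7446 × 96485 = 71840 C
t = 71840 / 0.794 = 90480 s = 25.1 h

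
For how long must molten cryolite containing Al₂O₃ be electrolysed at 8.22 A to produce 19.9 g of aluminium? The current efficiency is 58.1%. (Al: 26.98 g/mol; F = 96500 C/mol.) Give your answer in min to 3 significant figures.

745 min

n(Al) = 19.9 / 26.98 = 0.7376 mol
Al³⁺ + 3e⁻ → Al, so n(e⁻) = 3 × 0.7376 = 2.213 mol
Q = 2.213 × 96500 / 0.581 = 3.676×10^5 C
t = Q / I = 3.676×10^5 / 8.22 = 44720 s = 745 min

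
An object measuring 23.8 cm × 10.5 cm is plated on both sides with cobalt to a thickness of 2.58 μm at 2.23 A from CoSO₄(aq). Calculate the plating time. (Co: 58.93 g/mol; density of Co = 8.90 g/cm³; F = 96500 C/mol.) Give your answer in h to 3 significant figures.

0.468 h

Plated area = 2 × 23.8 × 10.5 = 499.8 cm²
Volume = 499.8 × 2.58×10⁻⁴ cm = 0.1289 cm³
m(Co) = 0.1289 × 8.90 = 1.147 g
n(Co) = 1.147 / 58.93 = 0.01946 mol; n(e⁻) = 2 × 0.01946 = 0.03892 mol
Q = 0.03892 × 96500 = 3756 C
t = 3756 / 2.23 = 1684 s = 0.468 h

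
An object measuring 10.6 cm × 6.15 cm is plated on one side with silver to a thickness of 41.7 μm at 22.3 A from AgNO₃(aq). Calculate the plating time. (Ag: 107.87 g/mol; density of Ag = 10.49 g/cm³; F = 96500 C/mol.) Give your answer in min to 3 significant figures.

Plated area = 10.6 × 6.15 = 65.19 cm²
Volume = 65.19 × 41.7×10⁻⁴ cm = 0.2718 cm³
m(Ag) = 0.2718 × 10.49 = 2.851 g
n(Ag) = 2.851 / 107.87 = 0.02643 mol; n(e⁻) = 0.02643 mol
Q = 0.02643 × 96500 = 2550 C
t = 2550 / 22.3 = 114.3 s = 1.91 min

1.91 min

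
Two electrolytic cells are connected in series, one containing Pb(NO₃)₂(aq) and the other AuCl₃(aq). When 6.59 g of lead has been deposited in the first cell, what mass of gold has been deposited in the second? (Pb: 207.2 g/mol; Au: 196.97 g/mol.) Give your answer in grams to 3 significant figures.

4.18 g

n(Pb) = 6.59 / 207.2 = 0.03181 mol
Pb²⁺ + 2e⁻ → Pb, so n(e⁻) = 2 × 0.03181 = 0.06362 mol
Since the cells are in series, n(e⁻) in the Au cell is also 0.06362 mol.
Au³⁺ + 3e⁻ → Au, so n(Au) = 0.06362 / 3 = 0.02121 mol
m(Au) = 0.02121 × 196.97 = 4.18 g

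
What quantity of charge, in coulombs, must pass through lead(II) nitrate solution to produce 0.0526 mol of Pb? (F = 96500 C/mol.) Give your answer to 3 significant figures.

10200 C

Pb²⁺ + 2e⁻ → Pb, so n(e⁻) = 2 × 0.0526 = 0.1052 mol
Q = 0.1052 × 96500 = 10150 C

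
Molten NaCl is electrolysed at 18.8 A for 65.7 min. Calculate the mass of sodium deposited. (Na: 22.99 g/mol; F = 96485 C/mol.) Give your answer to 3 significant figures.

17.7 g

Q = It = 18.8 × 3942 = 74110 C
n(e⁻) = Q/F = 74110/96485 = 0.7681 mol
Na⁺ + e⁻ → Na, so n(Na) = 0.7681 mol
m = 0.7681 × 22.99 = 17.7 g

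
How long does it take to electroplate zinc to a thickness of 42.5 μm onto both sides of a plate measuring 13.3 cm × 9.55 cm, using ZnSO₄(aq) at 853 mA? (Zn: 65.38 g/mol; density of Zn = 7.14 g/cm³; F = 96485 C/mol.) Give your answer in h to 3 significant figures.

Plated area = 2 × 13.3 × 9.55 = 254.0 cm²
Volume = 254.0 × 42.5×10⁻⁴ cm = 1.080 cm³
m(Zn) = 1.080 × 7.14 = 7.711 g
n(Zn) = 7.711 / 65.38 = 0.1179 mol; n(e⁻) = 2 × 0.1179 = 0.2358 mol
Q = 0.2358 × 96485 = 22750 C
t = 22750 / 0.853 = 26670 s = 7.41 h

7.41 h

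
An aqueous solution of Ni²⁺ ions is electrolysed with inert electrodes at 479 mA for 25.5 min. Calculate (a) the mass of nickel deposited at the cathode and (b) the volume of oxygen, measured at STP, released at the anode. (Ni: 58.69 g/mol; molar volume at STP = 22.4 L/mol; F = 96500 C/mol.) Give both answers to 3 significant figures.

Q = 0.479 × 1530 = 732.9 C; n(e⁻) = 732.9 / 96500 = 0.007595 mol
Cathode: Ni²⁺ + 2e⁻ → Ni → n(Ni) = 0.007595/2 = 0.003798 mol → 0.223 g
Anode: 2H₂O → O₂ + 4H⁺ + 4e⁻ → n(O₂) = 0.007595/4 = 0.001899 mol → 0.0425 L

0.223 g Ni; 0.0425 L O₂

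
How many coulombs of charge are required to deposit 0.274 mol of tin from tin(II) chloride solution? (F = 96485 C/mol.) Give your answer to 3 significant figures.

Sn²⁺ + 2e⁻ → Sn, so n(e⁻) = 2 × 0.274 = 0.5480 mol
Q = 0.5480 × 96485 = 52870 C

52900 C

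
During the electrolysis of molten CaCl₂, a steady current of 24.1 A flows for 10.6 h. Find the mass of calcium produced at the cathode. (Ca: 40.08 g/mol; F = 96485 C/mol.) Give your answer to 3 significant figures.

191 g

Q = It = 24.1 × 38160 = 9.197×10^5 C
n(e⁻) = 9.197×10^5 / 96485 = 9.532 mol
Ca²⁺ + 2e⁻ → Ca, so n(Ca) = 9.532 / 2 = 4.766 mol
m = 4.766 × 40.08 = 191 g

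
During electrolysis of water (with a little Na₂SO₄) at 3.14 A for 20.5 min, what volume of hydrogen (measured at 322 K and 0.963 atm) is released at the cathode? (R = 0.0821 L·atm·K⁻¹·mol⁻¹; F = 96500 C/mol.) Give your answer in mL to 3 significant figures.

Q = 3.14 A × 1230 s = 3862 C
n(e⁻) = Q/F = 3862/96500 = 0.04002 mol
2H⁺ + 2e⁻ → H₂, so n(H₂) = 0.04002 / 2 = 0.02001 mol
V = nRT/P = 0.02001 × 0.0821 × 322 / 0.963 = 0.5493 L
= 549 mL

549 mL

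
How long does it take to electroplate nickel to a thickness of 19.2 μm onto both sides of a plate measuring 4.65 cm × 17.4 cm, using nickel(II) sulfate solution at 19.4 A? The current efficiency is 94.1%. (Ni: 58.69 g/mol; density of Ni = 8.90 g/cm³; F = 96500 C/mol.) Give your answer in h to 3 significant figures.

0.138 h

Plated area = 2 × 4.65 × 17.4 = 161.8 cm²
Volume = 161.8 × 19.2×10⁻⁴ cm = 0.3107 cm³
m(Ni) = 0.3107 × 8.90 = 2.765 g
n(Ni) = 2.765 / 58.69 = 0.04711 mol; n(e⁻) = 2 × 0.04711 = 0.09422 mol
Q = 0.09422 × 96500 / 0.941 = 9662 C
t = 9662 / 19.4 = 498.0 s = 0.138 h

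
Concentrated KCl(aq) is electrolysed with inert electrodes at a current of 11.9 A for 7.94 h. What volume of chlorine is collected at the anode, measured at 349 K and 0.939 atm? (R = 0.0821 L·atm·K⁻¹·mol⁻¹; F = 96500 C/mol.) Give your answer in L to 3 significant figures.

53.8 L

Q = It = 11.9 × 28584 = 3.401×10^5 C
n(e⁻) = Q/F = 3.401×10^5/96500 = 3.524 mol
2Cl⁻ → Cl₂ + 2e⁻, so n(Cl₂) = 3.524 / 2 = 1.762 mol
V = nRT/P = 1.762 × 0.0821 × 349 / 0.939 = 53.77 L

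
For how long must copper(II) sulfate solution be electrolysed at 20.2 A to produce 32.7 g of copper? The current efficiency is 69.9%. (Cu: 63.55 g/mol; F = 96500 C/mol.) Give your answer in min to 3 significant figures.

n(Cu) = 32.7 / 63.55 = 0.5146 mol
Cu²⁺ + 2e⁻ → Cu, so n(e⁻) = 2 × 0.5146 = 1.029 mol
Q = 1.029 × 96500 / 0.699 = 1.421×10^5 C
t = Q / I = 1.421×10^5 / 20.2 = 7035 s = 117 min

117 min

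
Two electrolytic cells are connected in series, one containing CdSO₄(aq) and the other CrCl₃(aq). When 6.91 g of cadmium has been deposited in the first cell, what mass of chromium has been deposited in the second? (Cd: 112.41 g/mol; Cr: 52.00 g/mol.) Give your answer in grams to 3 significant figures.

2.13 g

n(Cd) = 6.91 / 112.41 = 0.06147 mol
Cd²⁺ + 2e⁻ → Cd, so n(e⁻) = 2 × 0.06147 = 0.1229 mol
Same current for the same time ⇒ same n(e⁻) = 0.1229 mol in both cells.
Cr³⁺ + 3e⁻ → Cr, so n(Cr) = 0.1229 / 3 = 0.04097 mol
m(Cr) = 0.04097 × 52.00 = 2.13 g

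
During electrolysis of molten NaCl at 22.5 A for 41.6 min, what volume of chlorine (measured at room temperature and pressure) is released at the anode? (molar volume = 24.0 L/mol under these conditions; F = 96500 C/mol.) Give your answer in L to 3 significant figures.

6.98 L

Q = 22.5 A × 2496 s = 56160 C
n(e⁻) = Q/F = 56160/96500 = 0.5820 mol
2Cl⁻ → Cl₂ + 2e⁻, so n(Cl₂) = 0.5820 / 2 = 0.2910 mol
V = 0.2910 × 24.0 = 6.984 L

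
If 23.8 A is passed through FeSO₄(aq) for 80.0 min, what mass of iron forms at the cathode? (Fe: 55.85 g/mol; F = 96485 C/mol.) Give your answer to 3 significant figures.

Charge passed = 23.8 × 4800 = 1.142×10^5 C
n(e⁻) = Q/F = 1.142×10^5/96485 = 1.184 mol
Fe²⁺ + 2e⁻ → Fe, so n(Fe) = 1.184 / 2 = 0.5920 mol
m = 0.5920 × 55.85 = 33.1 g

33.1 g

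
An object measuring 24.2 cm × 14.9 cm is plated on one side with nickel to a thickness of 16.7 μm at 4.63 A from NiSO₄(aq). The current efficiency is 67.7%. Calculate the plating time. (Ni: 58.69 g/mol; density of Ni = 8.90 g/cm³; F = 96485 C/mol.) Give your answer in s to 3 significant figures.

5620 s

Plated area = 24.2 × 14.9 = 360.6 cm²
Volume = 360.6 × 16.7×10⁻⁴ cm = 0.6022 cm³
m(Ni) = 0.6022 × 8.90 = 5.360 g
n(Ni) = 5.360 / 58.69 = 0.09133 mol; n(e⁻) = 2 × 0.09133 = 0.1827 mol
Q = 0.1827 × 96485 / 0.677 = 26040 C
t = 26040 / 4.63 = 5624 s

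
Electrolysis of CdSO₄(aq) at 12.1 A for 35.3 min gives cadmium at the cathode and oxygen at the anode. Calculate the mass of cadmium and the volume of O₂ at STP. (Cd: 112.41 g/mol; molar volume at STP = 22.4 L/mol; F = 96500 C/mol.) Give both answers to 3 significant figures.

Q = 12.1 × 2118 = 25630 C; n(e⁻) = 25630 / 96500 = 0.2656 mol
Cathode: Cd²⁺ + 2e⁻ → Cd → n(Cd) = 0.2656/2 = 0.1328 mol → 14.9 g
Anode: 2H₂O → O₂ + 4H⁺ + 4e⁻ → n(O₂) = 0.2656/4 = 0.06640 mol → 1.49 L

14.9 g Cd; 1.49 L O₂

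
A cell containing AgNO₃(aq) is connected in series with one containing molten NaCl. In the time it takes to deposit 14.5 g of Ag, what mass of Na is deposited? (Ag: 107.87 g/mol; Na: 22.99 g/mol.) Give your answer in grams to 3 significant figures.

3.09 g

n(Ag) = 14.5 / 107.87 = 0.1344 mol
Ag⁺ + e⁻ → Ag, so n(e⁻) = 0.1344 mol
Since the cells are in series, n(e⁻) in the Na cell is also 0.1344 mol.
Na⁺ + e⁻ → Na, so n(Na) = 0.1344 mol
m(Na) = 0.1344 × 22.99 = 3.09 g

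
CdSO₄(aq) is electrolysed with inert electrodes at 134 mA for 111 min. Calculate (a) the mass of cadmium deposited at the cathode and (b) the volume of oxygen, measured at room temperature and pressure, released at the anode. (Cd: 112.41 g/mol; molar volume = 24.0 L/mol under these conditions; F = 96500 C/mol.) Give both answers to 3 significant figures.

Q = 0.134 × 6660 = 892.4 C; n(e⁻) = 892.4 / 96500 = 0.009248 mol
Cathode: Cd²⁺ + 2e⁻ → Cd → n(Cd) = 0.009248/2 = 0.004624 mol → 0.520 g
Anode: 2H₂O → O₂ + 4H⁺ + 4e⁻ → n(O₂) = 0.009248/4 = 0.002312 mol → 0.0555 L

0.520 g Cd; 0.0555 L O₂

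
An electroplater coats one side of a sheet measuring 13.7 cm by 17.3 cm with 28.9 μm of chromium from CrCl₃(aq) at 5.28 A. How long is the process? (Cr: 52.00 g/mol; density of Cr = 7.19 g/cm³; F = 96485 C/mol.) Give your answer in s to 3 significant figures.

Plated area = 13.7 × 17.3 = 237.0 cm²
Volume = 237.0 × 28.9×10⁻⁴ cm = 0.6849 cm³
m(Cr) = 0.6849 × 7.19 = 4.924 g
n(Cr) = 4.924 / 52.00 = 0.09469 mol; n(e⁻) = 3 × 0.09469 = 0.2841 mol
Q = 0.2841 × 96485 = 27410 C
t = 27410 / 5.28 = 5191 s

5190 s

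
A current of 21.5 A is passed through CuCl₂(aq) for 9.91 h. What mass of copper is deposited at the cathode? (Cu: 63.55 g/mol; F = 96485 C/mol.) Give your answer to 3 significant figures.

Q = 21.5 A × 35676 s = 7.670×10^5 C
n(e⁻) = Q/F = 7.670×10^5/96485 = 7.949 mol
Cu²⁺ + 2e⁻ → Cu, so n(Cu) = 7.949 / 2 = 3.975 mol
m = 3.975 × 63.55 = 253 g

253 g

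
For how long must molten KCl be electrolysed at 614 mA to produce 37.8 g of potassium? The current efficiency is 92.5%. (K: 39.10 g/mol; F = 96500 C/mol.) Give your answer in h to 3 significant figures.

n(K) = 37.8 / 39.10 = 0.9668 mol
K⁺ + e⁻ → K, so n(e⁻) = 0.9668 mol
Q = 0.9668 × 96500 / 0.925 = 1.009×10^5 C
t = Q / I = 1.009×10^5 / 0.614 = 1.643×10^5 s = 45.6 h

45.6 h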